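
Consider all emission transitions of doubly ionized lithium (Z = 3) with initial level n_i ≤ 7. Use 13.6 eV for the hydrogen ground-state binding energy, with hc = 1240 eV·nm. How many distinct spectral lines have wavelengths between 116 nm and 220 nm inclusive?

Enumerate all n_i → n_f pairs with 1 ≤ n_f < n_i ≤ 7 and compute λ = 1240 / [13.6·9·(1/n_f² − 1/n_i²)].
Lines falling in [116, 220] nm: 6→3 (121.6 nm), 5→3 (142.5 nm), 4→3 (208.4 nm).

3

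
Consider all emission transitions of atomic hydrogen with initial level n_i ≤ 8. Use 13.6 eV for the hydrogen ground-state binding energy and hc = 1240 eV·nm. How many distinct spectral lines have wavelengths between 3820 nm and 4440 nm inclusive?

1

Enumerate all n_i → n_f pairs with 1 ≤ n_f < n_i ≤ 8 and compute λ = 1240 / [13.6·1·(1/n_f² − 1/n_i²)].
Lines falling in [3820, 4440] nm: 5→4 (4052 nm).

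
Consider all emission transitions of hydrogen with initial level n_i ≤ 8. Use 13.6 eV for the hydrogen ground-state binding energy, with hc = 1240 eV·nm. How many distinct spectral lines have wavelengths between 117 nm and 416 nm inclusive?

Enumerate all n_i → n_f pairs with 1 ≤ n_f < n_i ≤ 8 and compute λ = 1240 / [13.6·1·(1/n_f² − 1/n_i²)].
Lines falling in [117, 416] nm: 2→1 (121.6 nm), 8→2 (389.0 nm), 7→2 (397.1 nm), 6→2 (410.3 nm).

4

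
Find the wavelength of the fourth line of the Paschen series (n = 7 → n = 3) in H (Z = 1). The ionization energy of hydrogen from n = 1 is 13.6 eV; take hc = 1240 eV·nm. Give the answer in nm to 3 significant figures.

The Paschen series terminates on n_f = 3; the fourth line has n_i = 3+4 = 7.
ΔE = 13.60 × (1/3² − 1/7²) = 1.234 eV.
λ = 1240 / 1.234 = 1010 nm.

1010 nm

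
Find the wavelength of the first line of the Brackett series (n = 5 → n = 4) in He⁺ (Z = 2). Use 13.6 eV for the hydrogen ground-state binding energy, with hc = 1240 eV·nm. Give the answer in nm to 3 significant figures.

The Brackett series terminates on n_f = 4; the first line has n_i = 4+1 = 5.
ΔE = 54.40 × (1/4² − 1/5²) = 1.224 eV.
λ = 1240 / 1.224 = 1010 nm.

1010 nm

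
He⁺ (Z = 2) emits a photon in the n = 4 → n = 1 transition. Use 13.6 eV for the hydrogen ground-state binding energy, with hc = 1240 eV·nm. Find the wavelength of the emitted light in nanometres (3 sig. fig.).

24.3 nm

For Z = 2 the level energies scale as Z², so the effective Rydberg energy is 13.6 × 4 = 54.40 eV.
ΔE = 54.40 × (1/1² − 1/4²) = 54.40 × 0.9375 = 51.00 eV.
λ = hc/ΔE = 1240 / 51.00 = 24.3 nm.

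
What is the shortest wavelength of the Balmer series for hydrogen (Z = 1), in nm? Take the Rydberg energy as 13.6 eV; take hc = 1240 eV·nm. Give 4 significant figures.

The Balmer series has lower level n_f = 2; the series limit corresponds to n_i → ∞.
ΔE_max = 13.6 × 1 / 2² = 3.400 eV.
λ_min = 1240 / 3.400 = 364.7 nm.

364.7 nm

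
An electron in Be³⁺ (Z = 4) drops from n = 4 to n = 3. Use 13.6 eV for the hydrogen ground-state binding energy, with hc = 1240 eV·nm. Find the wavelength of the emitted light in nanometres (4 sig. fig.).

For Z = 4 the level energies scale as Z², so the effective Rydberg energy is 13.6 × 16 = 217.6 eV.
ΔE = 217.6 × (1/3² − 1/4²) = 217.6 × 0.04861 = 10.58 eV.
λ = hc/ΔE = 1240 / 10.58 = 117.2 nm.

117.2 nm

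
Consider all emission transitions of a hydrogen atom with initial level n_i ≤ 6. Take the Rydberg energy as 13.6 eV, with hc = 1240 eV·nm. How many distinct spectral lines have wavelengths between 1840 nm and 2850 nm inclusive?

2

Enumerate all n_i → n_f pairs with 1 ≤ n_f < n_i ≤ 6 and compute λ = 1240 / [13.6·1·(1/n_f² − 1/n_i²)].
Lines falling in [1840, 2850] nm: 4→3 (1876 nm), 6→4 (2626 nm).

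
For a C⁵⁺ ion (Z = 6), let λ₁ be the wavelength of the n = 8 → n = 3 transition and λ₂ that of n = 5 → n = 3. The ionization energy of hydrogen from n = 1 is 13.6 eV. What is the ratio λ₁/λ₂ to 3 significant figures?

0.745

λ ∝ 1/ΔE ∝ 1/(1/n_f² − 1/n_i²), and the Z² and hc factors cancel in the ratio.
λ₁/λ₂ = (1/3² − 1/5²)/(1/3² − 1/8²) = 0.07111/0.09549 = 0.745.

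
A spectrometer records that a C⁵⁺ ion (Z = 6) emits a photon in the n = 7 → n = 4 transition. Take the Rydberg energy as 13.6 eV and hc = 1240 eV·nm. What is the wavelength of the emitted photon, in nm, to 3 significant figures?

60.2 nm

For Z = 6 the level energies scale as Z², so the effective Rydberg energy is 13.6 × 36 = 489.6 eV.
ΔE = 489.6 × (1/4² − 1/7²) = 489.6 × 0.04209 = 20.61 eV.
λ = hc/ΔE = 1240 / 20.61 = 60.2 nm.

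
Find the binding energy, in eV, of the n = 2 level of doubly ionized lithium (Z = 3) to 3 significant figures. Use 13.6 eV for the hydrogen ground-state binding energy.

30.6 eV

E_n = −13.6 Z²/n² = −122.4/n² eV for Z = 3.
E_2 = −122.4/4 = −30.6 eV, so ionization (to E = 0) requires 30.6 eV.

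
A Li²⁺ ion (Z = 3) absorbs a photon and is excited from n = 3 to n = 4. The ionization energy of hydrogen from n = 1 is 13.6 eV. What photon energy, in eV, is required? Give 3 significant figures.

5.95 eV

The Bohr energies scale as Z², so for Z = 3: E_n = −122.4/n² eV.
E_4 = −122.4/16 = −7.650 eV and E_3 = −122.4/9 = −13.60 eV.
The photon energy is |E_4 − E_3| = 5.95 eV.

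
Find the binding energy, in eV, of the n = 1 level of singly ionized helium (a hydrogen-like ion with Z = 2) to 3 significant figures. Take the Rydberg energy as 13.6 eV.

E_n = −13.6 Z²/n² = −54.40/n² eV for Z = 2.
E_1 = −54.40/1 = −54.4 eV, so ionization (to E = 0) requires 54.4 eV.

54.4 eV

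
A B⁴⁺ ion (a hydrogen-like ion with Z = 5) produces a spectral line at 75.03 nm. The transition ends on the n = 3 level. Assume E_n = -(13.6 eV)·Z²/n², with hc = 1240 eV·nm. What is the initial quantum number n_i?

n_i = 4

The photon energy is ΔE = hc/λ = 1240 / 75.03 = 16.53 eV.
With Z = 5, ΔE = 340.0 × (1/n_f² − 1/n_i²), so 1/n_f² − 1/n_i² = 0.04861.
With n_f = 3: 1/n_i² = 1/9 − 0.04861 = 0.06250, so n_i ≈ 4.00.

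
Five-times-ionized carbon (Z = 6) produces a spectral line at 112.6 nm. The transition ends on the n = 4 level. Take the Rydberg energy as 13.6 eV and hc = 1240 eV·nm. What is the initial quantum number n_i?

n_i = 5

The photon energy is ΔE = hc/λ = 1240 / 112.6 = 11.01 eV.
With Z = 6, ΔE = 489.6 × (1/n_f² − 1/n_i²), so 1/n_f² − 1/n_i² = 0.02249.
With n_f = 4: 1/n_i² = 1/16 − 0.02249 = 0.04001, so n_i ≈ 5.00.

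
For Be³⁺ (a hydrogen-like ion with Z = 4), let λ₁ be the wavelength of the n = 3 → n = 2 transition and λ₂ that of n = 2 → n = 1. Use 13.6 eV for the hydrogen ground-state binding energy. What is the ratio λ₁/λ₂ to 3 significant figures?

λ ∝ 1/ΔE ∝ 1/(1/n_f² − 1/n_i²), and the Z² and hc factors cancel in the ratio.
λ₁/λ₂ = (1/1² − 1/2²)/(1/2² − 1/3²) = 0.7500/0.1389 = 5.40.

5.40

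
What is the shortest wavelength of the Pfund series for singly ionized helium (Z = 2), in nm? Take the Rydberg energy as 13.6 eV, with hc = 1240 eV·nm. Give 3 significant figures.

The Pfund series has lower level n_f = 5; the series limit corresponds to n_i → ∞.
ΔE_max = 13.6 × 4 / 5² = 2.176 eV.
λ_min = 1240 / 2.176 = 570 nm.

570 nm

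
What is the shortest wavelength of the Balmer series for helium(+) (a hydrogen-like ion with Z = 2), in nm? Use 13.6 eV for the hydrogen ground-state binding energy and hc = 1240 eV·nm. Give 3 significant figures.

The Balmer series has lower level n_f = 2; the series limit corresponds to n_i → ∞.
ΔE_max = 13.6 × 4 / 2² = 13.60 eV.
λ_min = 1240 / 13.60 = 91.2 nm.

91.2 nm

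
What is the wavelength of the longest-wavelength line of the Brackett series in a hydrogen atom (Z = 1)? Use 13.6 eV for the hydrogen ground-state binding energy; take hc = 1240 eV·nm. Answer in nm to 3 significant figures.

4050 nm

The Brackett series terminates on n_f = 4; the first line has n_i = 4+1 = 5.
ΔE = 13.60 × (1/4² − 1/5²) = 0.3060 eV.
λ = 1240 / 0.3060 = 4050 nm.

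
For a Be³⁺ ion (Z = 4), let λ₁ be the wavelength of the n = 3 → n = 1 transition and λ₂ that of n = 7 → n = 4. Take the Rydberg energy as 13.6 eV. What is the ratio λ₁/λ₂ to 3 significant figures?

0.0474

λ ∝ 1/ΔE ∝ 1/(1/n_f² − 1/n_i²), and the Z² and hc factors cancel in the ratio.
λ₁/λ₂ = (1/4² − 1/7²)/(1/1² − 1/3²) = 0.04209/0.8889 = 0.0474.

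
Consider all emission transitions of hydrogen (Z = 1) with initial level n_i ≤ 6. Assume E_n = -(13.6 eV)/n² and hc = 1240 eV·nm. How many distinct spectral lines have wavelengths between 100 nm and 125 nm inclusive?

Enumerate all n_i → n_f pairs with 1 ≤ n_f < n_i ≤ 6 and compute λ = 1240 / [13.6·1·(1/n_f² − 1/n_i²)].
Lines falling in [100, 125] nm: 3→1 (102.6 nm), 2→1 (121.6 nm).

2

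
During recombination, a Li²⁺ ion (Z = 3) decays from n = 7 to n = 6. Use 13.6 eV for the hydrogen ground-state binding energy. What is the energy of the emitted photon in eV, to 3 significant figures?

0.902 eV

The Bohr energies scale as Z², so for Z = 3: E_n = −122.4/n² eV.
E_7 = −122.4/49 = −2.498 eV and E_6 = −122.4/36 = −3.400 eV.
The photon energy is |E_7 − E_6| = 0.902 eV.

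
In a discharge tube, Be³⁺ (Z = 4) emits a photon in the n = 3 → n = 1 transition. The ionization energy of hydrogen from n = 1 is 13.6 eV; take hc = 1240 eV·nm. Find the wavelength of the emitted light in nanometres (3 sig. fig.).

6.41 nm

For Z = 4 the level energies scale as Z², so the effective Rydberg energy is 13.6 × 16 = 217.6 eV.
ΔE = 217.6 × (1/1² − 1/3²) = 217.6 × 0.8889 = 193.4 eV.
λ = hc/ΔE = 1240 / 193.4 = 6.41 nm.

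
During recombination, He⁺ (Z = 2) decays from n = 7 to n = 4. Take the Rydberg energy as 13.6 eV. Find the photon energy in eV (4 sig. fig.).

The Bohr energies scale as Z², so for Z = 2: E_n = −54.40/n² eV.
E_7 = −54.40/49 = −1.110 eV and E_4 = −54.40/16 = −3.400 eV.
The photon energy is |E_7 − E_4| = 2.290 eV.

2.290 eV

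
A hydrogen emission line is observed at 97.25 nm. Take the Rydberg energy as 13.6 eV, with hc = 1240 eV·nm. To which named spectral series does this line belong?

Lyman

ΔE = 1240/97.25 = 12.75 eV.
This matches 13.6 × (1/1² − 1/4²), so n_f = 1: the Lyman series.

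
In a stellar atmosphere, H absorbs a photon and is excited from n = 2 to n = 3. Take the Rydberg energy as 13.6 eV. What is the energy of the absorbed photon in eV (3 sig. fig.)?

1.89 eV

E_3 = −13.60/9 = −1.511 eV and E_2 = −13.60/4 = −3.400 eV.
The photon energy is |E_3 − E_2| = 1.89 eV.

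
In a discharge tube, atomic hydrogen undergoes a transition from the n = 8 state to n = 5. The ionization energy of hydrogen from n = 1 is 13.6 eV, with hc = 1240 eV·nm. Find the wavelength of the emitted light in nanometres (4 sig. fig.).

3741 nm

ΔE = 13.60 × (1/5² − 1/8²) = 13.60 × 0.02438 = 0.3315 eV.
λ = hc/ΔE = 1240 / 0.3315 = 3741 nm.
This line belongs to the Pfund series.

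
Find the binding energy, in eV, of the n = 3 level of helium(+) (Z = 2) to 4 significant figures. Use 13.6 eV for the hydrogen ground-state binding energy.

6.044 eV

E_n = −13.6 Z²/n² = −54.40/n² eV for Z = 2.
E_3 = −54.40/9 = −6.044 eV, so ionization (to E = 0) requires 6.044 eV.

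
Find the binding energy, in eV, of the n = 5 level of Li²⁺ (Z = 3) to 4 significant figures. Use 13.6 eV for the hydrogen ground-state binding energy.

4.896 eV

E_n = −13.6 Z²/n² = −122.4/n² eV for Z = 3.
E_5 = −122.4/25 = −4.896 eV, so ionization (to E = 0) requires 4.896 eV.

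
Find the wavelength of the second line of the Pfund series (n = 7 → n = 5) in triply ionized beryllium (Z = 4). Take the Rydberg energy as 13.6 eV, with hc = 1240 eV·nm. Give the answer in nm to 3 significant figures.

The Pfund series terminates on n_f = 5; the second line has n_i = 5+2 = 7.
ΔE = 217.6 × (1/5² − 1/7²) = 4.263 eV.
λ = 1240 / 4.263 = 291 nm.

291 nm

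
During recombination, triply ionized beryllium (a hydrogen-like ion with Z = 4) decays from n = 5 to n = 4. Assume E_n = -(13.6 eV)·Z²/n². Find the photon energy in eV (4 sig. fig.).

The Bohr energies scale as Z², so for Z = 4: E_n = −217.6/n² eV.
E_5 = −217.6/25 = −8.704 eV and E_4 = −217.6/16 = −13.60 eV.
The photon energy is |E_5 − E_4| = 4.896 eV.

4.896 eV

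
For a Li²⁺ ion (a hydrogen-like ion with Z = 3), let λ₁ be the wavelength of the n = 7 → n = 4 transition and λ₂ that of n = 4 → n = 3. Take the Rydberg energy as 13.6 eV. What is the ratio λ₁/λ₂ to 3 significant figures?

λ ∝ 1/ΔE ∝ 1/(1/n_f² − 1/n_i²), and the Z² and hc factors cancel in the ratio.
λ₁/λ₂ = (1/3² − 1/4²)/(1/4² − 1/7²) = 0.04861/0.04209 = 1.15.

1.15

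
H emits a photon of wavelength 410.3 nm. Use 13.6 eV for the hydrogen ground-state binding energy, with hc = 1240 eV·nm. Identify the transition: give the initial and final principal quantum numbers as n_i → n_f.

n_i = 6, n_f = 2

The photon energy is ΔE = hc/λ = 1240 / 410.3 = 3.022 eV.
With Z = 1, ΔE = 13.60 × (1/n_f² − 1/n_i²), so 1/n_f² − 1/n_i² = 0.2222.
Trying n_f = 2 gives 1/n_i² = 0.02778, i.e. n_i ≈ 6; this pair matches.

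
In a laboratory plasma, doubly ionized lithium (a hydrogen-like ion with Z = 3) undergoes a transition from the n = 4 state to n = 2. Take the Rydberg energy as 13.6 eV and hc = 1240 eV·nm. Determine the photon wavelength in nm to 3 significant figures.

For Z = 3 the level energies scale as Z², so the effective Rydberg energy is 13.6 × 9 = 122.4 eV.
ΔE = 122.4 × (1/2² − 1/4²) = 122.4 × 0.1875 = 22.95 eV.
λ = hc/ΔE = 1240 / 22.95 = 54.0 nm.

54.0 nm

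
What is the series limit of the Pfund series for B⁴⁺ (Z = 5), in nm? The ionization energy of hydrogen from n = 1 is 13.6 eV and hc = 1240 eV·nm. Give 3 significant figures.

91.2 nm

The Pfund series has lower level n_f = 5; the series limit corresponds to n_i → ∞.
ΔE_max = 13.6 × 25 / 5² = 13.60 eV.
λ_min = 1240 / 13.60 = 91.2 nm.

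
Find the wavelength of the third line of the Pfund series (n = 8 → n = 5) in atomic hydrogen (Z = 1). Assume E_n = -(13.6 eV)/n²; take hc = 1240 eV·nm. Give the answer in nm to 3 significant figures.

3740 nm

The Pfund series terminates on n_f = 5; the third line has n_i = 5+3 = 8.
ΔE = 13.60 × (1/5² − 1/8²) = 0.3315 eV.
λ = 1240 / 0.3315 = 3740 nm.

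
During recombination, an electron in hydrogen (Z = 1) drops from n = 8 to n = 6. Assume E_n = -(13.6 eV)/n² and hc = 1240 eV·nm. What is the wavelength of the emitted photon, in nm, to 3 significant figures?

ΔE = 13.60 × (1/6² − 1/8²) = 13.60 × 0.01215 = 0.1653 eV.
λ = hc/ΔE = 1240 / 0.1653 = 7500 nm.

7500 nm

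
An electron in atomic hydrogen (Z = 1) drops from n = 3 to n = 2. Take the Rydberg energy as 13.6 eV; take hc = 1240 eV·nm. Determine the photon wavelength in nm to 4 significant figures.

656.5 nm

ΔE = 13.60 × (1/2² − 1/3²) = 13.60 × 0.1389 = 1.889 eV.
λ = hc/ΔE = 1240 / 1.889 = 656.5 nm.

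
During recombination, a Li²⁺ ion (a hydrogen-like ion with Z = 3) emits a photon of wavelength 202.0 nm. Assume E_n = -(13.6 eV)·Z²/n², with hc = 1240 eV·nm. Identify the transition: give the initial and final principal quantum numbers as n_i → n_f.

n_i = 9, n_f = 4

The photon energy is ΔE = hc/λ = 1240 / 202.0 = 6.139 eV.
With Z = 3, ΔE = 122.4 × (1/n_f² − 1/n_i²), so 1/n_f² − 1/n_i² = 0.05015.
Trying n_f = 4 gives 1/n_i² = 0.01235, i.e. n_i ≈ 9; this pair matches.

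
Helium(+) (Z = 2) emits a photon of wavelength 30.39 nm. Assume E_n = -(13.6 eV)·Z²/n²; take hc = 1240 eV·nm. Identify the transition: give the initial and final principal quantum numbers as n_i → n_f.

The photon energy is ΔE = hc/λ = 1240 / 30.39 = 40.80 eV.
With Z = 2, ΔE = 54.40 × (1/n_f² − 1/n_i²), so 1/n_f² − 1/n_i² = 0.7501.
Trying n_f = 1 gives 1/n_i² = 0.2499, i.e. n_i ≈ 2; this pair matches.

n_i = 2, n_f = 1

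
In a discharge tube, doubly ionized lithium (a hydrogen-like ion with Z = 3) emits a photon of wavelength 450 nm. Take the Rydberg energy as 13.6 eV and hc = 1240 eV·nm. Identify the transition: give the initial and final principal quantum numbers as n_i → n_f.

The photon energy is ΔE = hc/λ = 1240 / 450 = 2.756 eV.
With Z = 3, ΔE = 122.4 × (1/n_f² − 1/n_i²), so 1/n_f² − 1/n_i² = 0.02251.
Trying n_f = 4 gives 1/n_i² = 0.03999, i.e. n_i ≈ 5; this pair matches.

n_i = 5, n_f = 4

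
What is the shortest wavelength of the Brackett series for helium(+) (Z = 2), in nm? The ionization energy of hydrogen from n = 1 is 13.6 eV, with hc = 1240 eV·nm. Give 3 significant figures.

The Brackett series has lower level n_f = 4; the series limit corresponds to n_i → ∞.
ΔE_max = 13.6 × 4 / 4² = 3.400 eV.
λ_min = 1240 / 3.400 = 365 nm.

365 nm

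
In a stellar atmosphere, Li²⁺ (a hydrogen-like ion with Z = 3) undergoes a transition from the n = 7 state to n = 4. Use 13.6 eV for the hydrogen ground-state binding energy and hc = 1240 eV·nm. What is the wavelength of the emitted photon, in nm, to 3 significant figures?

241 nm

For Z = 3 the level energies scale as Z², so the effective Rydberg energy is 13.6 × 9 = 122.4 eV.
ΔE = 122.4 × (1/4² − 1/7²) = 122.4 × 0.04209 = 5.152 eV.
λ = hc/ΔE = 1240 / 5.152 = 241 nm.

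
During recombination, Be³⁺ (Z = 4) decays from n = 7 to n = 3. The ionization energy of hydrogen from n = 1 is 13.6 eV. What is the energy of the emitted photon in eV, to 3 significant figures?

19.7 eV

The Bohr energies scale as Z², so for Z = 4: E_n = −217.6/n² eV.
E_7 = −217.6/49 = −4.441 eV and E_3 = −217.6/9 = −24.18 eV.
The photon energy is |E_7 − E_3| = 19.7 eV.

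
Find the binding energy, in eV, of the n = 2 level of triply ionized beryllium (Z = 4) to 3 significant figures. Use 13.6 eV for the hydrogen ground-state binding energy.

54.4 eV

E_n = −13.6 Z²/n² = −217.6/n² eV for Z = 4.
E_2 = −217.6/4 = −54.4 eV, so ionization (to E = 0) requires 54.4 eV.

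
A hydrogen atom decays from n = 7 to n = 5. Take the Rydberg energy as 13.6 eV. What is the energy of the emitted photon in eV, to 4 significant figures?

E_7 = −13.60/49 = −0.2776 eV and E_5 = −13.60/25 = −0.5440 eV.
The photon energy is |E_7 − E_5| = 0.2664 eV.

0.2664 eV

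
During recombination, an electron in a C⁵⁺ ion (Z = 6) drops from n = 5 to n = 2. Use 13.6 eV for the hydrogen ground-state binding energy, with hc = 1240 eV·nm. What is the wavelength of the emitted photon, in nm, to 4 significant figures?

12.06 nm

For Z = 6 the level energies scale as Z², so the effective Rydberg energy is 13.6 × 36 = 489.6 eV.
ΔE = 489.6 × (1/2² − 1/5²) = 489.6 × 0.2100 = 102.8 eV.
λ = hc/ΔE = 1240 / 102.8 = 12.06 nm.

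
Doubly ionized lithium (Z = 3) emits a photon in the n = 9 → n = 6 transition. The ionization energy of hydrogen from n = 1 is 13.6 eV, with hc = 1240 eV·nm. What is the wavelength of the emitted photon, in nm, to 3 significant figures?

For Z = 3 the level energies scale as Z², so the effective Rydberg energy is 13.6 × 9 = 122.4 eV.
ΔE = 122.4 × (1/6² − 1/9²) = 122.4 × 0.01543 = 1.889 eV.
λ = hc/ΔE = 1240 / 1.889 = 656 nm.

656 nm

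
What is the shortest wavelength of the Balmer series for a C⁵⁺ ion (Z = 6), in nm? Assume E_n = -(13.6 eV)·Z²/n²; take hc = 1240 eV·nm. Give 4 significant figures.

10.13 nm

The Balmer series has lower level n_f = 2; the series limit corresponds to n_i → ∞.
ΔE_max = 13.6 × 36 / 2² = 122.4 eV.
λ_min = 1240 / 122.4 = 10.13 nm.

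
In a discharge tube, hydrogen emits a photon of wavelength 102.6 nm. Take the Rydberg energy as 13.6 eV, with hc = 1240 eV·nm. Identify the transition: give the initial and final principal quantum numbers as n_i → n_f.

The photon energy is ΔE = hc/λ = 1240 / 102.6 = 12.09 eV.
With Z = 1, ΔE = 13.60 × (1/n_f² − 1/n_i²), so 1/n_f² − 1/n_i² = 0.8887.
Trying n_f = 1 gives 1/n_i² = 0.1113, i.e. n_i ≈ 3; this pair matches.

n_i = 3, n_f = 1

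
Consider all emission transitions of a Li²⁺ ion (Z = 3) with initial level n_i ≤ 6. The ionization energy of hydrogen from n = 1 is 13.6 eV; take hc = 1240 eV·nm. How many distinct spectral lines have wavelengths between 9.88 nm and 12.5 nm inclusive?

Enumerate all n_i → n_f pairs with 1 ≤ n_f < n_i ≤ 6 and compute λ = 1240 / [13.6·9·(1/n_f² − 1/n_i²)].
Lines falling in [9.88, 12.5] nm: 6→1 (10.42 nm), 5→1 (10.55 nm), 4→1 (10.81 nm), 3→1 (11.40 nm).

4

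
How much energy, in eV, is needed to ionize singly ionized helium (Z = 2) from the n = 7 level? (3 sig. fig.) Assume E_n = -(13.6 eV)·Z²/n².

1.11 eV

E_n = −13.6 Z²/n² = −54.40/n² eV for Z = 2.
E_7 = −54.40/49 = −1.11 eV, so ionization (to E = 0) requires 1.11 eV.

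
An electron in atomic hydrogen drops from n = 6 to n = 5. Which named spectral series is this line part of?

Pfund

The series is set by the lower level: n_f = 5 is the Pfund series.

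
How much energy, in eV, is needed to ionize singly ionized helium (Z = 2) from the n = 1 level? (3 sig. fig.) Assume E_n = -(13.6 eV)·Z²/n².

E_n = −13.6 Z²/n² = −54.40/n² eV for Z = 2.
E_1 = −54.40/1 = −54.4 eV, so ionization (to E = 0) requires 54.4 eV.

54.4 eV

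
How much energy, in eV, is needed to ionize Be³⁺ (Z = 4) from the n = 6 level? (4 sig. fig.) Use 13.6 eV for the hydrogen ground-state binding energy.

6.044 eV

E_n = −13.6 Z²/n² = −217.6/n² eV for Z = 4.
E_6 = −217.6/36 = −6.044 eV, so ionization (to E = 0) requires 6.044 eV.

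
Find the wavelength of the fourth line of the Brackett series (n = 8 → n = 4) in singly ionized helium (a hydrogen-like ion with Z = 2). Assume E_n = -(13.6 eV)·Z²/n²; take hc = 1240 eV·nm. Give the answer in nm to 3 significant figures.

486 nm

The Brackett series terminates on n_f = 4; the fourth line has n_i = 4+4 = 8.
ΔE = 54.40 × (1/4² − 1/8²) = 2.550 eV.
λ = 1240 / 2.550 = 486 nm.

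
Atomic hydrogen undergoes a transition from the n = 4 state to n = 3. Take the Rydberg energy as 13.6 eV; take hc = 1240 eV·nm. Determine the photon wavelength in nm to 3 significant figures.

1880 nm

ΔE = 13.60 × (1/3² − 1/4²) = 13.60 × 0.04861 = 0.6611 eV.
λ = hc/ΔE = 1240 / 0.6611 = 1880 nm.
This line belongs to the Paschen series.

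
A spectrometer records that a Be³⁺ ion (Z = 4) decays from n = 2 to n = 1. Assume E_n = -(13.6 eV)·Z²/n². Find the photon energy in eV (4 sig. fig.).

163.2 eV

The Bohr energies scale as Z², so for Z = 4: E_n = −217.6/n² eV.
E_2 = −217.6/4 = −54.40 eV and E_1 = −217.6/1 = −217.6 eV.
The photon energy is |E_2 − E_1| = 163.2 eV.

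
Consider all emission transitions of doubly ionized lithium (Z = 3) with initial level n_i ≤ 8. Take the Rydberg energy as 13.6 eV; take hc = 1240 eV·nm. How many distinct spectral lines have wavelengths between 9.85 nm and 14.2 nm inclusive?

7

Enumerate all n_i → n_f pairs with 1 ≤ n_f < n_i ≤ 8 and compute λ = 1240 / [13.6·9·(1/n_f² − 1/n_i²)].
Lines falling in [9.85, 14.2] nm: 8→1 (10.29 nm), 7→1 (10.34 nm), 6→1 (10.42 nm), 5→1 (10.55 nm), 4→1 (10.81 nm), 3→1 (11.40 nm), 2→1 (13.51 nm).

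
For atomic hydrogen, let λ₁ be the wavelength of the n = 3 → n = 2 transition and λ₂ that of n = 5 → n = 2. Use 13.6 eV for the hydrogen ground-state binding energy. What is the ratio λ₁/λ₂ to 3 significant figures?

1.51

λ ∝ 1/ΔE ∝ 1/(1/n_f² − 1/n_i²), and the Z² and hc factors cancel in the ratio.
λ₁/λ₂ = (1/2² − 1/5²)/(1/2² − 1/3²) = 0.2100/0.1389 = 1.51.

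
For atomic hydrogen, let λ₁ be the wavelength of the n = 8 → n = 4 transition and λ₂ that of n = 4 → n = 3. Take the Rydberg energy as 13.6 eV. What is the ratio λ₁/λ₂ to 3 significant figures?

λ ∝ 1/ΔE ∝ 1/(1/n_f² − 1/n_i²), and the Z² and hc factors cancel in the ratio.
λ₁/λ₂ = (1/3² − 1/4²)/(1/4² − 1/8²) = 0.04861/0.04688 = 1.04.

1.04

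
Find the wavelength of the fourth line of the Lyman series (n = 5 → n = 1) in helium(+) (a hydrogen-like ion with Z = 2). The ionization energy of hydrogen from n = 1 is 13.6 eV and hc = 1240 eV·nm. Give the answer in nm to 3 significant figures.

The Lyman series terminates on n_f = 1; the fourth line has n_i = 1+4 = 5.
ΔE = 54.40 × (1/1² − 1/5²) = 52.22 eV.
λ = 1240 / 52.22 = 23.7 nm.

23.7 nm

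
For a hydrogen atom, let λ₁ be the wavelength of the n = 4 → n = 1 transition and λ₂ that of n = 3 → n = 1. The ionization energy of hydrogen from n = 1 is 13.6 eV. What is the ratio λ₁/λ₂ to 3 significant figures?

λ ∝ 1/ΔE ∝ 1/(1/n_f² − 1/n_i²), and the Z² and hc factors cancel in the ratio.
λ₁/λ₂ = (1/1² − 1/3²)/(1/1² − 1/4²) = 0.8889/0.9375 = 0.948.

0.948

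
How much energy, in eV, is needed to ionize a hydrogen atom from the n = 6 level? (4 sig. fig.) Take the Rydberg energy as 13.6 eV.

0.3778 eV

E_6 = −13.60/36 = −0.3778 eV, so ionization (to E = 0) requires 0.3778 eV.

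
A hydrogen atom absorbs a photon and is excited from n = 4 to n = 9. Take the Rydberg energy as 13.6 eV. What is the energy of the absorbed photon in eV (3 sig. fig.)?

0.682 eV

E_9 = −13.60/81 = −0.1679 eV and E_4 = −13.60/16 = −0.8500 eV.
The photon energy is |E_9 − E_4| = 0.682 eV.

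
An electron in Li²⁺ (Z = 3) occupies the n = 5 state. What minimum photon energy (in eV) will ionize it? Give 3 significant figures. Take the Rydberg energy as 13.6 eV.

4.90 eV

E_n = −13.6 Z²/n² = −122.4/n² eV for Z = 3.
E_5 = −122.4/25 = −4.90 eV, so ionization (to E = 0) requires 4.90 eV.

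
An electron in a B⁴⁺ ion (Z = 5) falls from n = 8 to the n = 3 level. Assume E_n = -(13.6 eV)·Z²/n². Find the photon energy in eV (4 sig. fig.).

The Bohr energies scale as Z², so for Z = 5: E_n = −340.0/n² eV.
E_8 = −340.0/64 = −5.313 eV and E_3 = −340.0/9 = −37.78 eV.
The photon energy is |E_8 − E_3| = 32.47 eV.

32.47 eV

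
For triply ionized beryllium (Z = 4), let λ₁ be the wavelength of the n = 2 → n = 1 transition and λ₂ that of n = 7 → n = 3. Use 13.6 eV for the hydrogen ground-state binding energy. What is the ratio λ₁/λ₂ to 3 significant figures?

0.121

λ ∝ 1/ΔE ∝ 1/(1/n_f² − 1/n_i²), and the Z² and hc factors cancel in the ratio.
λ₁/λ₂ = (1/3² − 1/7²)/(1/1² − 1/2²) = 0.09070/0.7500 = 0.121.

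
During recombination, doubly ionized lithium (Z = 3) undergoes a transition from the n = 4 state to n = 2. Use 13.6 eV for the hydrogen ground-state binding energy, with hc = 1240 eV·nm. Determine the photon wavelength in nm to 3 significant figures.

For Z = 3 the level energies scale as Z², so the effective Rydberg energy is 13.6 × 9 = 122.4 eV.
ΔE = 122.4 × (1/2² − 1/4²) = 122.4 × 0.1875 = 22.95 eV.
λ = hc/ΔE = 1240 / 22.95 = 54.0 nm.

54.0 nm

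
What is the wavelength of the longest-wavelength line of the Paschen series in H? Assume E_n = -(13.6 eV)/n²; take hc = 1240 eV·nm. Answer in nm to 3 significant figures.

1880 nm

The Paschen series terminates on n_f = 3; the first line has n_i = 3+1 = 4.
ΔE = 13.60 × (1/3² − 1/4²) = 0.6611 eV.
λ = 1240 / 0.6611 = 1880 nm.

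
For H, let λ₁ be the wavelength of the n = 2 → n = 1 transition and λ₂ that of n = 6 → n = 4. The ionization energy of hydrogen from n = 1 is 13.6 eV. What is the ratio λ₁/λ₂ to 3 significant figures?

λ ∝ 1/ΔE ∝ 1/(1/n_f² − 1/n_i²), and the Z² and hc factors cancel in the ratio.
λ₁/λ₂ = (1/4² − 1/6²)/(1/1² − 1/2²) = 0.03472/0.7500 = 0.0463.

0.0463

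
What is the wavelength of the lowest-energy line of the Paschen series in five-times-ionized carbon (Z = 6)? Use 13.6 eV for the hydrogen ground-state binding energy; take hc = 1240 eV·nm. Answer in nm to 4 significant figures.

The Paschen series terminates on n_f = 3; the first line has n_i = 3+1 = 4.
ΔE = 489.6 × (1/3² − 1/4²) = 23.80 eV.
λ = 1240 / 23.80 = 52.10 nm.

52.10 nm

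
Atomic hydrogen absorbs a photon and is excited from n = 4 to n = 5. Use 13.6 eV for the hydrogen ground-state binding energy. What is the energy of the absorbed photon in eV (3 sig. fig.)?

0.306 eV

E_5 = −13.60/25 = −0.5440 eV and E_4 = −13.60/16 = −0.8500 eV.
The photon energy is |E_5 − E_4| = 0.306 eV.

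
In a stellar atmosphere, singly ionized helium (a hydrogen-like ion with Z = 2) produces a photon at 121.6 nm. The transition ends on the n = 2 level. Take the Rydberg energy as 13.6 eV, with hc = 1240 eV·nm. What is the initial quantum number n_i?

n_i = 4

The photon energy is ΔE = hc/λ = 1240 / 121.6 = 10.20 eV.
With Z = 2, ΔE = 54.40 × (1/n_f² − 1/n_i²), so 1/n_f² − 1/n_i² = 0.1875.
With n_f = 2: 1/n_i² = 1/4 − 0.1875 = 0.06255, so n_i ≈ 4.00.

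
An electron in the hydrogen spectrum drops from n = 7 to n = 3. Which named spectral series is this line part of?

Paschen

The series is set by the lower level: n_f = 3 is the Paschen series.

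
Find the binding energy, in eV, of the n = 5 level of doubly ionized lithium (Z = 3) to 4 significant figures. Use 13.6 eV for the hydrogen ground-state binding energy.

E_n = −13.6 Z²/n² = −122.4/n² eV for Z = 3.
E_5 = −122.4/25 = −4.896 eV, so ionization (to E = 0) requires 4.896 eV.

4.896 eV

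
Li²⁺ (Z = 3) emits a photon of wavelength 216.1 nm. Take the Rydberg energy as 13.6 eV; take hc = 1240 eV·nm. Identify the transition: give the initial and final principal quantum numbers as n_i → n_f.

The photon energy is ΔE = hc/λ = 1240 / 216.1 = 5.738 eV.
With Z = 3, ΔE = 122.4 × (1/n_f² − 1/n_i²), so 1/n_f² − 1/n_i² = 0.04688.
Trying n_f = 4 gives 1/n_i² = 0.01562, i.e. n_i ≈ 8; this pair matches.

n_i = 8, n_f = 4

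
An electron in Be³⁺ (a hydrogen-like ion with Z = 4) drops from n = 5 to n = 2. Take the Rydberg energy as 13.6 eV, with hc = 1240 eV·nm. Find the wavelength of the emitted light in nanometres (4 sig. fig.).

27.14 nm

For Z = 4 the level energies scale as Z², so the effective Rydberg energy is 13.6 × 16 = 217.6 eV.
ΔE = 217.6 × (1/2² − 1/5²) = 217.6 × 0.2100 = 45.70 eV.
λ = hc/ΔE = 1240 / 45.70 = 27.14 nm.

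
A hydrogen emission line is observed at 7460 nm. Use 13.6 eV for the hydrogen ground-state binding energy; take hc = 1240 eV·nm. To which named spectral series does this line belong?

ΔE = 1240/7460 = 0.1662 eV.
This matches 13.6 × (1/5² − 1/6²), so n_f = 5: the Pfund series.

Pfund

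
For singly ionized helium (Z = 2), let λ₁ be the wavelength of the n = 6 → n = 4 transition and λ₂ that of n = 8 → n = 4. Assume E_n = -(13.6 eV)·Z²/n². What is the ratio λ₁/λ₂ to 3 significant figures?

1.35

λ ∝ 1/ΔE ∝ 1/(1/n_f² − 1/n_i²), and the Z² and hc factors cancel in the ratio.
λ₁/λ₂ = (1/4² − 1/8²)/(1/4² − 1/6²) = 0.04688/0.03472 = 1.35.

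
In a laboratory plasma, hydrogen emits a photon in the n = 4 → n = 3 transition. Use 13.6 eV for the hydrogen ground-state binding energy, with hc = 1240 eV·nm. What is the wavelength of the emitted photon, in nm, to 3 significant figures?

1880 nm

ΔE = 13.60 × (1/3² − 1/4²) = 13.60 × 0.04861 = 0.6611 eV.
λ = hc/ΔE = 1240 / 0.6611 = 1880 nm.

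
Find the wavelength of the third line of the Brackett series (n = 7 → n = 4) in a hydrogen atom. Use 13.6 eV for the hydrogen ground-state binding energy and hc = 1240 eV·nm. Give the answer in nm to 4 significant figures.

2166 nm

The Brackett series terminates on n_f = 4; the third line has n_i = 4+3 = 7.
ΔE = 13.60 × (1/4² − 1/7²) = 0.5724 eV.
λ = 1240 / 0.5724 = 2166 nm.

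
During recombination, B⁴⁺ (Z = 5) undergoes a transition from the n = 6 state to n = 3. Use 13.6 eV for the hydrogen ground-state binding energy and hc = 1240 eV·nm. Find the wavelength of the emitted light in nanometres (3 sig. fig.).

43.8 nm

For Z = 5 the level energies scale as Z², so the effective Rydberg energy is 13.6 × 25 = 340.0 eV.
ΔE = 340.0 × (1/3² − 1/6²) = 340.0 × 0.08333 = 28.33 eV.
λ = hc/ΔE = 1240 / 28.33 = 43.8 nm.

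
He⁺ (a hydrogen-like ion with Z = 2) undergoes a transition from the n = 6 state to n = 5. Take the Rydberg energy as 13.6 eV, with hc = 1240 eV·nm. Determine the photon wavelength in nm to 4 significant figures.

1865 nm

For Z = 2 the level energies scale as Z², so the effective Rydberg energy is 13.6 × 4 = 54.40 eV.
ΔE = 54.40 × (1/5² − 1/6²) = 54.40 × 0.01222 = 0.6649 eV.
λ = hc/ΔE = 1240 / 0.6649 = 1865 nm.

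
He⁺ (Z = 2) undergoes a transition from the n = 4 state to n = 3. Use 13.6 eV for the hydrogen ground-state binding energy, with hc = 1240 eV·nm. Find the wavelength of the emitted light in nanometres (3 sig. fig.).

For Z = 2 the level energies scale as Z², so the effective Rydberg energy is 13.6 × 4 = 54.40 eV.
ΔE = 54.40 × (1/3² − 1/4²) = 54.40 × 0.04861 = 2.644 eV.
λ = hc/ΔE = 1240 / 2.644 = 469 nm.

469 nm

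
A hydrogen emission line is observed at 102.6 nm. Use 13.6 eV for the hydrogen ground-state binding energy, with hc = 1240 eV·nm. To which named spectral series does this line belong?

ΔE = 1240/102.6 = 12.09 eV.
This matches 13.6 × (1/1² − 1/3²), so n_f = 1: the Lyman series.

Lyman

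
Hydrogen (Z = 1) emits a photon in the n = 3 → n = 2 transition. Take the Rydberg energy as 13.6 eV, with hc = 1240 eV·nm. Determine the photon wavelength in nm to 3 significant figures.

ΔE = 13.60 × (1/2² − 1/3²) = 13.60 × 0.1389 = 1.889 eV.
λ = hc/ΔE = 1240 / 1.889 = 656 nm.
This line belongs to the Balmer series.

656 nm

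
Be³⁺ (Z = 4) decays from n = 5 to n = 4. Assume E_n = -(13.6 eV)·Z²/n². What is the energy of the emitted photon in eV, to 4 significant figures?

The Bohr energies scale as Z², so for Z = 4: E_n = −217.6/n² eV.
E_5 = −217.6/25 = −8.704 eV and E_4 = −217.6/16 = −13.60 eV.
The photon energy is |E_5 − E_4| = 4.896 eV.

4.896 eV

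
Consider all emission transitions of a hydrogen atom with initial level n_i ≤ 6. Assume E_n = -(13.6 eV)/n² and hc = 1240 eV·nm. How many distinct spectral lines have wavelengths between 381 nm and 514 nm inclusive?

3

Enumerate all n_i → n_f pairs with 1 ≤ n_f < n_i ≤ 6 and compute λ = 1240 / [13.6·1·(1/n_f² − 1/n_i²)].
Lines falling in [381, 514] nm: 6→2 (410.3 nm), 5→2 (434.2 nm), 4→2 (486.3 nm).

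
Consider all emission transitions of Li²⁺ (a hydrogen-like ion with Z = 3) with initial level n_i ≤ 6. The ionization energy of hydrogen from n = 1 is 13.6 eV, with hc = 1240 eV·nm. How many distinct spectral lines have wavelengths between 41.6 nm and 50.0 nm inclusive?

2

Enumerate all n_i → n_f pairs with 1 ≤ n_f < n_i ≤ 6 and compute λ = 1240 / [13.6·9·(1/n_f² − 1/n_i²)].
Lines falling in [41.6, 50.0] nm: 6→2 (45.59 nm), 5→2 (48.24 nm).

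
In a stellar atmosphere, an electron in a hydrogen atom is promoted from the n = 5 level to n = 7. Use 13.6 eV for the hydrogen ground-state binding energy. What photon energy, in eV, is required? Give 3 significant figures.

0.266 eV

E_7 = −13.60/49 = −0.2776 eV and E_5 = −13.60/25 = −0.5440 eV.
The photon energy is |E_7 − E_5| = 0.266 eV.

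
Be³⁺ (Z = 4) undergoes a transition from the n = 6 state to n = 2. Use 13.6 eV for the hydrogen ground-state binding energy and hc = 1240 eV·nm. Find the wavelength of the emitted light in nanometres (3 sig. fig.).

For Z = 4 the level energies scale as Z², so the effective Rydberg energy is 13.6 × 16 = 217.6 eV.
ΔE = 217.6 × (1/2² − 1/6²) = 217.6 × 0.2222 = 48.36 eV.
λ = hc/ΔE = 1240 / 48.36 = 25.6 nm.

25.6 nm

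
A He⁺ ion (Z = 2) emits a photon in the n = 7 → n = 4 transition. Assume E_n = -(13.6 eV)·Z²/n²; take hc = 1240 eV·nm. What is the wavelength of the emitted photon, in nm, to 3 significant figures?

542 nm

For Z = 2 the level energies scale as Z², so the effective Rydberg energy is 13.6 × 4 = 54.40 eV.
ΔE = 54.40 × (1/4² − 1/7²) = 54.40 × 0.04209 = 2.290 eV.
λ = hc/ΔE = 1240 / 2.290 = 542 nm.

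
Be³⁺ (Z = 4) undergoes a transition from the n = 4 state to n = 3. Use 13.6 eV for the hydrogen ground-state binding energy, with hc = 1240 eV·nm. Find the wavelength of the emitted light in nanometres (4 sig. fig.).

117.2 nm

For Z = 4 the level energies scale as Z², so the effective Rydberg energy is 13.6 × 16 = 217.6 eV.
ΔE = 217.6 × (1/3² − 1/4²) = 217.6 × 0.04861 = 10.58 eV.
λ = hc/ΔE = 1240 / 10.58 = 117.2 nm.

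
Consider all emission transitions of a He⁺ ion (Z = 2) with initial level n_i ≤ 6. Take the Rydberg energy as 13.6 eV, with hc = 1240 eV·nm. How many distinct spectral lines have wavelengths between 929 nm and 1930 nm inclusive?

Enumerate all n_i → n_f pairs with 1 ≤ n_f < n_i ≤ 6 and compute λ = 1240 / [13.6·4·(1/n_f² − 1/n_i²)].
Lines falling in [929, 1930] nm: 5→4 (1013 nm), 6→5 (1865 nm).

2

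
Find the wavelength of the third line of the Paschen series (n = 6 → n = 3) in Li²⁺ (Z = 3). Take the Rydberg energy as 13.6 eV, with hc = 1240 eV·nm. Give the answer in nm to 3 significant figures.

122 nm

The Paschen series terminates on n_f = 3; the third line has n_i = 3+3 = 6.
ΔE = 122.4 × (1/3² − 1/6²) = 10.20 eV.
λ = 1240 / 10.20 = 122 nm.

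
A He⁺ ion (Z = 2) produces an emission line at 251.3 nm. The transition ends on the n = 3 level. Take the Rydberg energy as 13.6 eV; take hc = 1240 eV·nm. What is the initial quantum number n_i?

n_i = 7

The photon energy is ΔE = hc/λ = 1240 / 251.3 = 4.934 eV.
With Z = 2, ΔE = 54.40 × (1/n_f² − 1/n_i²), so 1/n_f² − 1/n_i² = 0.09070.
With n_f = 3: 1/n_i² = 1/9 − 0.09070 = 0.02041, so n_i ≈ 7.00.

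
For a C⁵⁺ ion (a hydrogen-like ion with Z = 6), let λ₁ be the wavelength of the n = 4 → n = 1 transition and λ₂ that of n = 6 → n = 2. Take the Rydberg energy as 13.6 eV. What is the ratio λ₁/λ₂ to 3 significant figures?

λ ∝ 1/ΔE ∝ 1/(1/n_f² − 1/n_i²), and the Z² and hc factors cancel in the ratio.
λ₁/λ₂ = (1/2² − 1/6²)/(1/1² − 1/4²) = 0.2222/0.9375 = 0.237.

0.237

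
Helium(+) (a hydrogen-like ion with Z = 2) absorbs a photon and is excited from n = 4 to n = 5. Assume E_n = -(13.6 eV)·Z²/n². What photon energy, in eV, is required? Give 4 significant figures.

The Bohr energies scale as Z², so for Z = 2: E_n = −54.40/n² eV.
E_5 = −54.40/25 = −2.176 eV and E_4 = −54.40/16 = −3.400 eV.
The photon energy is |E_5 − E_4| = 1.224 eV.

1.224 eV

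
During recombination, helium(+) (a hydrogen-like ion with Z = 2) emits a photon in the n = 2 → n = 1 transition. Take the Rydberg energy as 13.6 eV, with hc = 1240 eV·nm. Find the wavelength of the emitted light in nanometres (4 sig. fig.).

30.39 nm

For Z = 2 the level energies scale as Z², so the effective Rydberg energy is 13.6 × 4 = 54.40 eV.
ΔE = 54.40 × (1/1² − 1/2²) = 54.40 × 0.7500 = 40.80 eV.
λ = hc/ΔE = 1240 / 40.80 = 30.39 nm.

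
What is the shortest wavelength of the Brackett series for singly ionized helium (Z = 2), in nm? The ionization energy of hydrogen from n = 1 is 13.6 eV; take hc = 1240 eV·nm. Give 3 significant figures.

365 nm

The Brackett series has lower level n_f = 4; the series limit corresponds to n_i → ∞.
ΔE_max = 13.6 × 4 / 4² = 3.400 eV.
λ_min = 1240 / 3.400 = 365 nm.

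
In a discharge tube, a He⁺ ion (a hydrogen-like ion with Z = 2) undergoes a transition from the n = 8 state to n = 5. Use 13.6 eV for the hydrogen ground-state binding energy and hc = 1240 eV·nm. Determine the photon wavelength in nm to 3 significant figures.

935 nm

For Z = 2 the level energies scale as Z², so the effective Rydberg energy is 13.6 × 4 = 54.40 eV.
ΔE = 54.40 × (1/5² − 1/8²) = 54.40 × 0.02438 = 1.326 eV.
λ = hc/ΔE = 1240 / 1.326 = 935 nm.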